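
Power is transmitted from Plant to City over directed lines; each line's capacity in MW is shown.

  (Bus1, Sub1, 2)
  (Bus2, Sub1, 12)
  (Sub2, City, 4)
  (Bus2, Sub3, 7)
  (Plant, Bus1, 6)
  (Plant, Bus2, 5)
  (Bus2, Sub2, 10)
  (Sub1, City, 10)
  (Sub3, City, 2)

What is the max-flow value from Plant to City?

Augment Plant→Bus1→Sub1→City: bottleneck 2, flow now 2.
Augment Plant→Bus2→Sub3→City: bottleneck 2, flow now 4.
Augment Plant→Bus2→Sub2→City: bottleneck 3, flow now 7.
No augmenting path remains; maximum flow = 7.
In the residual graph, reachable from Plant: {Plant, Bus1}.
Min-cut edges: Plant→Bus2 (5), Bus1→Sub1 (2); capacity 5 + 2 = 7.
This cut is saturated, so no flow can exceed 7.

7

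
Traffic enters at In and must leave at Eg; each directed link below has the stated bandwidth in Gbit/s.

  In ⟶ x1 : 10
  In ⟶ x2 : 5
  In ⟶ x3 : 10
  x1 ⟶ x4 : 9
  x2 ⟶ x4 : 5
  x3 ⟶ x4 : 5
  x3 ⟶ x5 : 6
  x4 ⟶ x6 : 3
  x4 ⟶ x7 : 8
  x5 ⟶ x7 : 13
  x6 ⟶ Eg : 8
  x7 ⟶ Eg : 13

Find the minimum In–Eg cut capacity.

16

Augment In→x1→x4→x6→Eg: bottleneck 3, flow now 3.
Augment In→x1→x4→x7→Eg: bottleneck 6, flow now 9.
Augment In→x2→x4→x7→Eg: bottleneck 2, flow now 11.
Augment In→x3→x5→x7→Eg: bottleneck 5, flow now 16.
No augmenting path remains; maximum flow = 16.
By max-flow min-cut, the minimum cut capacity equals the max flow.
In the residual graph, reachable from In: {In, x1, x2, x3, x4, x5, x7}.
Min-cut edges: x4→x6 (3), x7→Eg (13); capacity 3 + 13 = 16.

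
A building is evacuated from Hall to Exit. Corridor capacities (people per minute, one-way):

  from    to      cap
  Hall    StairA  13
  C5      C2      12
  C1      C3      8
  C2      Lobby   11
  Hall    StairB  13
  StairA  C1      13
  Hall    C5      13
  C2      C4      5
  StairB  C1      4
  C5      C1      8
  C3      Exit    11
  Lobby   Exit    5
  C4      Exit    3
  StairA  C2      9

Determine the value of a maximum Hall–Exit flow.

16

Augment Hall→StairB→C1→C3→Exit: bottleneck 4, flow now 4.
Augment Hall→C5→C2→Lobby→Exit: bottleneck 5, flow now 9.
Augment Hall→C5→C2→C4→Exit: bottleneck 3, flow now 12.
Augment Hall→C5→C1→C3→Exit: bottleneck 4, flow now 16.
No augmenting path remains; maximum flow = 16.
In the residual graph, reachable from Hall: {Hall, StairB, C5, StairA, C2, C1, Lobby, C4}.
Min-cut edges: C1→C3 (8), Lobby→Exit (5), C4→Exit (3); capacity 8 + 5 + 3 = 16.
This cut is saturated, so no flow can exceed 16.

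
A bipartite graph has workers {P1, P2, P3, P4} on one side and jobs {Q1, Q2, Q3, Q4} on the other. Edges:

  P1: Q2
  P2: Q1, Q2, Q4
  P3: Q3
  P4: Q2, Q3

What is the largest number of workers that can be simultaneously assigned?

Unit-capacity flow: source→left, listed edges, right→sink; max matching = max flow.
Augmenting path P1→Q2 (+1); matched 1.
Augmenting path P2→Q1 (+1); matched 2.
Augmenting path P3→Q3 (+1); matched 3.
No augmenting path remains; maximum matching = 3.
König certificate: {P2, Q2, Q3} is a vertex cover of size 3 (every listed pair touches it), so no matching can be larger.

3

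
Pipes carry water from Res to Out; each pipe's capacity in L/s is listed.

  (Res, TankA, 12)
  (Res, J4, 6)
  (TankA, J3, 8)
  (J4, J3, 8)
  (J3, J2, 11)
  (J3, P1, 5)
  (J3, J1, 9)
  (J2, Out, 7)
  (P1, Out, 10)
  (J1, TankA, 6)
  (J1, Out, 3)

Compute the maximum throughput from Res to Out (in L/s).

Augment Res→TankA→J3→J2→Out: bottleneck 7, flow now 7.
Augment Res→TankA→J3→P1→Out: bottleneck 1, flow now 8.
Augment Res→J4→J3→P1→Out: bottleneck 4, flow now 12.
Augment Res→J4→J3→J1→Out: bottleneck 2, flow now 14.
No augmenting path remains; maximum flow = 14.
In the residual graph, reachable from Res: {Res, TankA}.
Min-cut edges: Res→J4 (6), TankA→J3 (8); capacity 6 + 8 = 14.
This cut is saturated, so no flow can exceed 14.

14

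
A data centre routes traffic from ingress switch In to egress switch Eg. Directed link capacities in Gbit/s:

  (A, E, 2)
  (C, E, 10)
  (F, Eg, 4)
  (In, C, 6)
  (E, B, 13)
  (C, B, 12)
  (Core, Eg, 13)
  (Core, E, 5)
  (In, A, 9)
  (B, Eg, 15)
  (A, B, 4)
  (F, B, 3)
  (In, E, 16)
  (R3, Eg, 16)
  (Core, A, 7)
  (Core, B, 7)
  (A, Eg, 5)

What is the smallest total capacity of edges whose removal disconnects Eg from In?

20

Augment In→A→Eg: bottleneck 5, flow now 5.
Augment In→A→B→Eg: bottleneck 4, flow now 9.
Augment In→C→B→Eg: bottleneck 6, flow now 15.
Augment In→E→B→Eg: bottleneck 5, flow now 20.
No augmenting path remains; maximum flow = 20.
By max-flow min-cut, the minimum cut capacity equals the max flow.
In the residual graph, reachable from In: {In, A, C, E, B}.
Min-cut edges: A→Eg (5), B→Eg (15); capacity 5 + 15 = 20.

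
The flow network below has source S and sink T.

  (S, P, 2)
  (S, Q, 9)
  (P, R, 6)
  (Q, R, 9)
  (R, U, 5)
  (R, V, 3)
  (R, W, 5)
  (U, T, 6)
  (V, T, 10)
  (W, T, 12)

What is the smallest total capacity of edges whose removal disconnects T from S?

Augment S→P→R→U→T: bottleneck 2, flow now 2.
Augment S→Q→R→U→T: bottleneck 3, flow now 5.
Augment S→Q→R→V→T: bottleneck 3, flow now 8.
Augment S→Q→R→W→T: bottleneck 3, flow now 11.
No augmenting path remains; maximum flow = 11.
By max-flow min-cut, the minimum cut capacity equals the max flow.
In the residual graph, reachable from S: {S}.
Min-cut edges: S→P (2), S→Q (9); capacity 2 + 9 = 11.

11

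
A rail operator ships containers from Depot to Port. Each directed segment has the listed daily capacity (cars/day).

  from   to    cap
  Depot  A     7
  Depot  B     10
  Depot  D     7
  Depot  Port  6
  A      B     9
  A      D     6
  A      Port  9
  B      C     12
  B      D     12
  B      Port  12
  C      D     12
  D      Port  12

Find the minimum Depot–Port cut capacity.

30

Augment Depot→Port: bottleneck 6, flow now 6.
Augment Depot→A→Port: bottleneck 7, flow now 13.
Augment Depot→B→Port: bottleneck 10, flow now 23.
Augment Depot→D→Port: bottleneck 7, flow now 30.
No augmenting path remains; maximum flow = 30.
By max-flow min-cut, the minimum cut capacity equals the max flow.
In the residual graph, reachable from Depot: {Depot}.
Min-cut edges: Depot→A (7), Depot→B (10), Depot→D (7), Depot→Port (6); capacity 7 + 10 + 7 + 6 = 30.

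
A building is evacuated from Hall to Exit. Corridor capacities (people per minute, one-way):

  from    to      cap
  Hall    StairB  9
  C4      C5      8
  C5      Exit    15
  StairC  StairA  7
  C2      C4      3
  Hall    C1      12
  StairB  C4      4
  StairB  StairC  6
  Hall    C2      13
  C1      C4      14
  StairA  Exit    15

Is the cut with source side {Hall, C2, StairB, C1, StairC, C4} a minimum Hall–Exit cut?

No — its capacity is 15, but the minimum cut has capacity 14.

Given cut capacity: 7 + 8 = 15.
Augment Hall→C2→C4→C5→Exit: bottleneck 3, flow now 3.
Augment Hall→StairB→StairC→StairA→Exit: bottleneck 6, flow now 9.
Augment Hall→StairB→C4→C5→Exit: bottleneck 3, flow now 12.
Augment Hall→C1→C4→C5→Exit: bottleneck 2, flow now 14.
No augmenting path remains; maximum flow = 14.
In the residual graph, reachable from Hall: {Hall, C2, StairB, C1, C4}.
Min-cut edges: StairB→StairC (6), C4→C5 (8); capacity 6 + 8 = 14.
Cut capacity 15 exceeds the max flow 14, so it is not minimum.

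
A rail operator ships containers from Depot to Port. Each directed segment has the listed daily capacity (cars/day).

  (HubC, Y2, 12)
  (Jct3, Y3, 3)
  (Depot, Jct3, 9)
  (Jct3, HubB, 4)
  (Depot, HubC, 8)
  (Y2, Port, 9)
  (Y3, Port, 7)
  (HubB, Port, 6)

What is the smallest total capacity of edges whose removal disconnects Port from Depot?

15

Augment Depot→Jct3→Y3→Port: bottleneck 3, flow now 3.
Augment Depot→Jct3→HubB→Port: bottleneck 4, flow now 7.
Augment Depot→HubC→Y2→Port: bottleneck 8, flow now 15.
No augmenting path remains; maximum flow = 15.
By max-flow min-cut, the minimum cut capacity equals the max flow.
In the residual graph, reachable from Depot: {Depot, Jct3}.
Min-cut edges: Depot→HubC (8), Jct3→Y3 (3), Jct3→HubB (4); capacity 8 + 3 + 4 = 15.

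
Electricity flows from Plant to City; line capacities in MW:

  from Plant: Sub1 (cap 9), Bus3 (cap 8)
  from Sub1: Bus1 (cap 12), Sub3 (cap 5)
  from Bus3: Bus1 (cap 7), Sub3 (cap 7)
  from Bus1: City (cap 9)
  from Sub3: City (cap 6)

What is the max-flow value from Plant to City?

Augment Plant→Sub1→Bus1→City: bottleneck 9, flow now 9.
Augment Plant→Bus3→Sub3→City: bottleneck 6, flow now 15.
No augmenting path remains; maximum flow = 15.
In the residual graph, reachable from Plant: {Plant, Sub1, Bus3, Bus1, Sub3}.
Min-cut edges: Bus1→City (9), Sub3→City (6); capacity 9 + 6 = 15.
This cut is saturated, so no flow can exceed 15.

15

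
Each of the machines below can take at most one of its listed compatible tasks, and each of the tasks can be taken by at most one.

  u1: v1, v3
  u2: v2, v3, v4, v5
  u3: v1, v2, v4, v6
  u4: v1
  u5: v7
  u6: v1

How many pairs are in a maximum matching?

Unit-capacity flow: source→left, listed edges, right→sink; max matching = max flow.
Augmenting path u1→v1 (+1); matched 1.
Augmenting path u2→v2 (+1); matched 2.
Augmenting path u3→v4 (+1); matched 3.
Augmenting path u5→v7 (+1); matched 4.
Augmenting path u4→v1→u1→v3 (+1); matched 5.
No augmenting path remains; maximum matching = 5.
König certificate: {u1, u2, u3, u5, v1} is a vertex cover of size 5 (every listed pair touches it), so no matching can be larger.

5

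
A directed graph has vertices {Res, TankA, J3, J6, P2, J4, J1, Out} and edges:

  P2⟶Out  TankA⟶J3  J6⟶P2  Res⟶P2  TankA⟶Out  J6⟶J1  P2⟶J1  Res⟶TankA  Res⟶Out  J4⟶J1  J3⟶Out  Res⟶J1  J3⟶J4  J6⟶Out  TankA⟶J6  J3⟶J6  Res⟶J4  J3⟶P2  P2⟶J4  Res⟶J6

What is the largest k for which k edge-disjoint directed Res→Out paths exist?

4

Assign every edge capacity 1; by Menger, the answer equals the max flow.
Path Res→Out (+1); total 1.
Path Res→TankA→Out (+1); total 2.
Path Res→J6→Out (+1); total 3.
Path Res→P2→Out (+1); total 4.
No residual Res→Out path; max flow = 4.
Certifying cut of size 4: {Res→J6, Res→Out, Res→P2, Res→TankA}.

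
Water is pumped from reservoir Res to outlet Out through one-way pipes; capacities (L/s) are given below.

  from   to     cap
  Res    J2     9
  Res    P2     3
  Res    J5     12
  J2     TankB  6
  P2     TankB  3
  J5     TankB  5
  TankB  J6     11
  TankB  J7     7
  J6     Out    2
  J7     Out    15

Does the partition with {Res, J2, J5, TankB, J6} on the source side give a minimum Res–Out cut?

No — its capacity is 12, but the minimum cut has capacity 9.

Given cut capacity: 3 + 7 + 2 = 12.
Augment Res→J2→TankB→J6→Out: bottleneck 2, flow now 2.
Augment Res→J2→TankB→J7→Out: bottleneck 4, flow now 6.
Augment Res→P2→TankB→J7→Out: bottleneck 3, flow now 9.
No augmenting path remains; maximum flow = 9.
In the residual graph, reachable from Res: {Res, J2, P2, J5, TankB, J6}.
Min-cut edges: TankB→J7 (7), J6→Out (2); capacity 7 + 2 = 9.
Cut capacity 12 exceeds the max flow 9, so it is not minimum.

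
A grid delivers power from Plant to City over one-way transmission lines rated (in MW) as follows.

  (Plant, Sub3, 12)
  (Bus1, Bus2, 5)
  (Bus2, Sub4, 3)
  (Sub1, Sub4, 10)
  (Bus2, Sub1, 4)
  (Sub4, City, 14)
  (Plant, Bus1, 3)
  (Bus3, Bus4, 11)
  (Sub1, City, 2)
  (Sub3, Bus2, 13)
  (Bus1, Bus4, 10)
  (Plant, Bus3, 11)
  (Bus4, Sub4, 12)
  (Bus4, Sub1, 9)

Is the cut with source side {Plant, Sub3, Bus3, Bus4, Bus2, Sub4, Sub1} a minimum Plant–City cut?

No — its capacity is 19, but the minimum cut has capacity 16.

Given cut capacity: 3 + 14 + 2 = 19.
Augment Plant→Sub3→Bus2→Sub4→City: bottleneck 3, flow now 3.
Augment Plant→Sub3→Bus2→Sub1→City: bottleneck 2, flow now 5.
Augment Plant→Bus1→Bus4→Sub4→City: bottleneck 3, flow now 8.
Augment Plant→Bus3→Bus4→Sub4→City: bottleneck 8, flow now 16.
No augmenting path remains; maximum flow = 16.
In the residual graph, reachable from Plant: {Plant, Sub3, Bus1, Bus3, Bus4, Bus2, Sub4, Sub1}.
Min-cut edges: Sub4→City (14), Sub1→City (2); capacity 14 + 2 = 16.
Cut capacity 19 exceeds the max flow 16, so it is not minimum.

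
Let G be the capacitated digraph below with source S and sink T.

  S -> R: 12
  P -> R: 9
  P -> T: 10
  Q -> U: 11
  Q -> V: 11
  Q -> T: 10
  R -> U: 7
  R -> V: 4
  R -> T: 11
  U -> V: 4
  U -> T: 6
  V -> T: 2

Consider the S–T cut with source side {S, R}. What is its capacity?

22

Edges leaving {S, R}: R→U (7), R→V (4), R→T (11).
Cut capacity = 7 + 4 + 11 = 22.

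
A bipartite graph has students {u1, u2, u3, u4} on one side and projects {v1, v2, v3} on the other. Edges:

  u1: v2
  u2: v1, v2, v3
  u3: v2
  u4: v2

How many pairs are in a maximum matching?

Unit-capacity flow: source→left, listed edges, right→sink; max matching = max flow.
Augmenting path u1→v2 (+1); matched 1.
Augmenting path u2→v1 (+1); matched 2.
No augmenting path remains; maximum matching = 2.
König certificate: {u2, v2} is a vertex cover of size 2 (every listed pair touches it), so no matching can be larger.

2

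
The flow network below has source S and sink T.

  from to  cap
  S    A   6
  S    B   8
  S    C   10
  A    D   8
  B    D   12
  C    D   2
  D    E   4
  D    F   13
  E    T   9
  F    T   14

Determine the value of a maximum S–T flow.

Augment S→A→D→E→T: bottleneck 4, flow now 4.
Augment S→A→D→F→T: bottleneck 2, flow now 6.
Augment S→B→D→F→T: bottleneck 8, flow now 14.
Augment S→C→D→F→T: bottleneck 2, flow now 16.
No augmenting path remains; maximum flow = 16.
In the residual graph, reachable from S: {S, C}.
Min-cut edges: S→A (6), S→B (8), C→D (2); capacity 6 + 8 + 2 = 16.
This cut is saturated, so no flow can exceed 16.

16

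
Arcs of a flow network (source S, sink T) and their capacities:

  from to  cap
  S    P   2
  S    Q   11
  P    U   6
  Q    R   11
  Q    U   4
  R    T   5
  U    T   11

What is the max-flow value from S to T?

Augment S→P→U→T: bottleneck 2, flow now 2.
Augment S→Q→R→T: bottleneck 5, flow now 7.
Augment S→Q→U→T: bottleneck 4, flow now 11.
No augmenting path remains; maximum flow = 11.
In the residual graph, reachable from S: {S, Q, R}.
Min-cut edges: S→P (2), Q→U (4), R→T (5); capacity 2 + 4 + 5 = 11.
This cut is saturated, so no flow can exceed 11.

11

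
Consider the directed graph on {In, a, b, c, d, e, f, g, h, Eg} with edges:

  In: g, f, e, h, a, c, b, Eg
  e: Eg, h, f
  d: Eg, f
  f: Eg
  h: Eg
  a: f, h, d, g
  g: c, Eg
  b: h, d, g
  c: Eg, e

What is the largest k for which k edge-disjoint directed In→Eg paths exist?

Assign every edge capacity 1; by Menger, the answer equals the max flow.
Path In→Eg (+1); total 1.
Path In→c→Eg (+1); total 2.
Path In→e→Eg (+1); total 3.
Path In→f→Eg (+1); total 4.
Path In→g→Eg (+1); total 5.
Path In→h→Eg (+1); total 6.
Path In→a→d→Eg (+1); total 7.
No residual In→Eg path; max flow = 7.
Certifying cut of size 7: {In→Eg, c→Eg, d→Eg, e→Eg, f→Eg, g→Eg, h→Eg}.

7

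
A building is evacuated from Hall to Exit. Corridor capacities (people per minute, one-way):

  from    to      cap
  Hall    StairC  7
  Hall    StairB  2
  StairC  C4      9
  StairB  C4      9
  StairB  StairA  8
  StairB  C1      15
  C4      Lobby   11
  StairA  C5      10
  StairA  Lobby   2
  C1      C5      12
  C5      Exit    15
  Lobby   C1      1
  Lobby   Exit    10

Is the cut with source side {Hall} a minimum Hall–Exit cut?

Given cut capacity: 7 + 2 = 9.
Augment Hall→StairC→C4→Lobby→Exit: bottleneck 7, flow now 7.
Augment Hall→StairB→C4→Lobby→Exit: bottleneck 2, flow now 9.
No augmenting path remains; maximum flow = 9.
Cut capacity 9 equals the max flow, so it is a minimum cut.

Yes — it is a minimum cut (capacity 9).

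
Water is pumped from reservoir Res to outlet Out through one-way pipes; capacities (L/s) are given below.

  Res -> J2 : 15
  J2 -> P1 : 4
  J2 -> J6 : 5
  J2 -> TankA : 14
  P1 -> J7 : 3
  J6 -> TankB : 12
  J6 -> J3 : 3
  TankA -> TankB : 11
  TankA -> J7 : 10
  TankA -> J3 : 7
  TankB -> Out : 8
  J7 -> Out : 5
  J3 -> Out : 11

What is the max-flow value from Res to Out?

Augment Res→J2→P1→J7→Out: bottleneck 3, flow now 3.
Augment Res→J2→J6→TankB→Out: bottleneck 5, flow now 8.
Augment Res→J2→TankA→TankB→Out: bottleneck 3, flow now 11.
Augment Res→J2→TankA→J7→Out: bottleneck 2, flow now 13.
Augment Res→J2→TankA→J3→Out: bottleneck 2, flow now 15.
No augmenting path remains; maximum flow = 15.
In the residual graph, reachable from Res: {Res}.
Min-cut edges: Res→J2 (15); capacity 15 = 15.
This cut is saturated, so no flow can exceed 15.

15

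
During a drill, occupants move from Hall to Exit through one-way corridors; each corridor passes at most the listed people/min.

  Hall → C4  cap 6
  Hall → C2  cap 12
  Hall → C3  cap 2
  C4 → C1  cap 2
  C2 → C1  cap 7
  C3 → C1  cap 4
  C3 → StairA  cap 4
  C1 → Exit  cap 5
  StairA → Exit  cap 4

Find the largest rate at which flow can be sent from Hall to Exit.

Augment Hall→C4→C1→Exit: bottleneck 2, flow now 2.
Augment Hall→C2→C1→Exit: bottleneck 3, flow now 5.
Augment Hall→C3→StairA→Exit: bottleneck 2, flow now 7.
No augmenting path remains; maximum flow = 7.
In the residual graph, reachable from Hall: {Hall, C4, C2, C1}.
Min-cut edges: Hall→C3 (2), C1→Exit (5); capacity 2 + 5 = 7.
This cut is saturated, so no flow can exceed 7.

7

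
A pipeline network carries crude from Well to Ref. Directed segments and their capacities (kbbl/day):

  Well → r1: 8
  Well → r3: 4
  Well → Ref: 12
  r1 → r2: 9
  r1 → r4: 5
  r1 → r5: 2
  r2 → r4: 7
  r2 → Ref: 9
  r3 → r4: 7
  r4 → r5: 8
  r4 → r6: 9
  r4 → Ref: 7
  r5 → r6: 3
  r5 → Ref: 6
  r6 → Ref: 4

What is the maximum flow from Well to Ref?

Augment Well→Ref: bottleneck 12, flow now 12.
Augment Well→r1→r2→Ref: bottleneck 8, flow now 20.
Augment Well→r3→r4→Ref: bottleneck 4, flow now 24.
No augmenting path remains; maximum flow = 24.
In the residual graph, reachable from Well: {Well}.
Min-cut edges: Well→r1 (8), Well→r3 (4), Well→Ref (12); capacity 8 + 4 + 12 = 24.
This cut is saturated, so no flow can exceed 24.

24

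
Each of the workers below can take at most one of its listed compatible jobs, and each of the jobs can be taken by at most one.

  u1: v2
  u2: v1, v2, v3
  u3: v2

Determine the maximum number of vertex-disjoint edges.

Unit-capacity flow: source→left, listed edges, right→sink; max matching = max flow.
Augmenting path u1→v2 (+1); matched 1.
Augmenting path u2→v1 (+1); matched 2.
No augmenting path remains; maximum matching = 2.
König certificate: {u2, v2} is a vertex cover of size 2 (every listed pair touches it), so no matching can be larger.

2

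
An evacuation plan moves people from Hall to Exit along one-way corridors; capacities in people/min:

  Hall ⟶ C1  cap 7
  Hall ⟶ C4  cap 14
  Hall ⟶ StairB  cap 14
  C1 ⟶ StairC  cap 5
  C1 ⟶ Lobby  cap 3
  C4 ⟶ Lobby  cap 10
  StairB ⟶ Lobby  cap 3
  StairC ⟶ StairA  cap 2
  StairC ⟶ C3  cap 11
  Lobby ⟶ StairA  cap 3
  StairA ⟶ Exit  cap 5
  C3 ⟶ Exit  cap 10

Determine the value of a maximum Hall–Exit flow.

8

Augment Hall→C1→StairC→StairA→Exit: bottleneck 2, flow now 2.
Augment Hall→C1→StairC→C3→Exit: bottleneck 3, flow now 5.
Augment Hall→C1→Lobby→StairA→Exit: bottleneck 2, flow now 7.
Augment Hall→C4→Lobby→StairA→Exit: bottleneck 1, flow now 8.
No augmenting path remains; maximum flow = 8.
In the residual graph, reachable from Hall: {Hall, C1, C4, StairB, Lobby}.
Min-cut edges: C1→StairC (5), Lobby→StairA (3); capacity 5 + 3 = 8.
This cut is saturated, so no flow can exceed 8.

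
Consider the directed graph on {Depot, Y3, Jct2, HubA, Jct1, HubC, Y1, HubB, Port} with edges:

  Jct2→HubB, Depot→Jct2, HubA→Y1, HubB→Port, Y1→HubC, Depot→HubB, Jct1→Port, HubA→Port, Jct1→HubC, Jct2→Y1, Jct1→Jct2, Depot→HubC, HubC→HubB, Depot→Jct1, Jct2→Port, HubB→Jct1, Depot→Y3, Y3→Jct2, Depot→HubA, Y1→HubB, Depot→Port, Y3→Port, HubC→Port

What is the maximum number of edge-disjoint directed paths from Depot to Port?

Assign every edge capacity 1; by Menger, the answer equals the max flow.
Path Depot→Port (+1); total 1.
Path Depot→Y3→Port (+1); total 2.
Path Depot→Jct2→Port (+1); total 3.
Path Depot→HubA→Port (+1); total 4.
Path Depot→Jct1→Port (+1); total 5.
Path Depot→HubC→Port (+1); total 6.
Path Depot→HubB→Port (+1); total 7.
No residual Depot→Port path; max flow = 7.
Certifying cut of size 7: {Depot→HubA, Depot→HubB, Depot→HubC, Depot→Jct1, Depot→Jct2, Depot→Port, Depot→Y3}.

7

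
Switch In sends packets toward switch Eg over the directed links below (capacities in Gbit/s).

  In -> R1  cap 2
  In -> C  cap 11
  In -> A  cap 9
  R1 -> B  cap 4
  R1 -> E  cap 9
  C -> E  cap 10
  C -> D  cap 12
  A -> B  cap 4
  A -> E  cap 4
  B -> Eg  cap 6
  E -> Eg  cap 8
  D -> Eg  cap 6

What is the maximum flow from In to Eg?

Augment In→R1→B→Eg: bottleneck 2, flow now 2.
Augment In→C→E→Eg: bottleneck 8, flow now 10.
Augment In→C→D→Eg: bottleneck 3, flow now 13.
Augment In→A→B→Eg: bottleneck 4, flow now 17.
Augment In→A→E→C→D→Eg: bottleneck 3, flow now 20. (uses reverse residual edge)
No augmenting path remains; maximum flow = 20.
In the residual graph, reachable from In: {In, C, A, E, D}.
Min-cut edges: In→R1 (2), A→B (4), E→Eg (8), D→Eg (6); capacity 2 + 4 + 8 + 6 = 20.
This cut is saturated, so no flow can exceed 20.

20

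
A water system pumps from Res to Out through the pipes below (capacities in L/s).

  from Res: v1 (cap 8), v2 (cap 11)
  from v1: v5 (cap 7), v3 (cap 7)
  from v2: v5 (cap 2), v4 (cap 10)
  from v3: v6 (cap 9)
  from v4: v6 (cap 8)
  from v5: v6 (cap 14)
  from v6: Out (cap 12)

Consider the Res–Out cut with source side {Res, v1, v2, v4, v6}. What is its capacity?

28

Edges leaving {Res, v1, v2, v4, v6}: v1→v3 (7), v1→v5 (7), v2→v5 (2), v6→Out (12).
Cut capacity = 7 + 7 + 2 + 12 = 28.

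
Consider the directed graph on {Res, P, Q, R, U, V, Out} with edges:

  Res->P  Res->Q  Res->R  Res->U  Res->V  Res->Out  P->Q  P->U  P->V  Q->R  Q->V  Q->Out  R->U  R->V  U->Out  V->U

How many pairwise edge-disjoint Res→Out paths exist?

3

Assign every edge capacity 1; by Menger, the answer equals the max flow.
Path Res→Out (+1); total 1.
Path Res→Q→Out (+1); total 2.
Path Res→U→Out (+1); total 3.
No residual Res→Out path; max flow = 3.
Certifying cut of size 3: {Q→Out, Res→Out, U→Out}.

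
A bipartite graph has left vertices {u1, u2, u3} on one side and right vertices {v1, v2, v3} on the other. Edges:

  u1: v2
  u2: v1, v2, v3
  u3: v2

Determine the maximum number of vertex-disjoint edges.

2

Unit-capacity flow: source→left, listed edges, right→sink; max matching = max flow.
Augmenting path u1→v2 (+1); matched 1.
Augmenting path u2→v1 (+1); matched 2.
No augmenting path remains; maximum matching = 2.
König certificate: {u2, v2} is a vertex cover of size 2 (every listed pair touches it), so no matching can be larger.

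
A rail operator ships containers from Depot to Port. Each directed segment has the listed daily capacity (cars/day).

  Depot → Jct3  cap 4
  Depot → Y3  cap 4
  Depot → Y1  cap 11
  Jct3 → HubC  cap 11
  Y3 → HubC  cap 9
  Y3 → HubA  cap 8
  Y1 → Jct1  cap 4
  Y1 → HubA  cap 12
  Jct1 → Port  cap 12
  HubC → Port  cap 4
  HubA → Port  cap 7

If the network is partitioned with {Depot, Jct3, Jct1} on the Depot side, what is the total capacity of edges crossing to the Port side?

38

Edges leaving {Depot, Jct3, Jct1}: Depot→Y3 (4), Depot→Y1 (11), Jct3→HubC (11), Jct1→Port (12).
Cut capacity = 4 + 11 + 11 + 12 = 38.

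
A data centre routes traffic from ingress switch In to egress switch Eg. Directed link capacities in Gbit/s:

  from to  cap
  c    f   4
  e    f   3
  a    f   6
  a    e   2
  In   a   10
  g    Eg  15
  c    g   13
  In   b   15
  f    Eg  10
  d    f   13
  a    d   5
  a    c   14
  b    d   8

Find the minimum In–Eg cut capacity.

Augment In→a→f→Eg: bottleneck 6, flow now 6.
Augment In→a→c→f→Eg: bottleneck 4, flow now 10.
Augment In→b→d→f→c→g→Eg: bottleneck 4, flow now 14. (uses reverse residual edge)
Augment In→b→d→f→a→c→g→Eg: bottleneck 4, flow now 18. (uses reverse residual edge)
No augmenting path remains; maximum flow = 18.
By max-flow min-cut, the minimum cut capacity equals the max flow.
In the residual graph, reachable from In: {In, b}.
Min-cut edges: In→a (10), b→d (8); capacity 10 + 8 = 18.

18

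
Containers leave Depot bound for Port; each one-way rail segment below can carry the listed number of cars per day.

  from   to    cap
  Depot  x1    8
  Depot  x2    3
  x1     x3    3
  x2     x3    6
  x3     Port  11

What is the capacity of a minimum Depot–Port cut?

Augment Depot→x1→x3→Port: bottleneck 3, flow now 3.
Augment Depot→x2→x3→Port: bottleneck 3, flow now 6.
No augmenting path remains; maximum flow = 6.
By max-flow min-cut, the minimum cut capacity equals the max flow.
In the residual graph, reachable from Depot: {Depot, x1}.
Min-cut edges: Depot→x2 (3), x1→x3 (3); capacity 3 + 3 = 6.

6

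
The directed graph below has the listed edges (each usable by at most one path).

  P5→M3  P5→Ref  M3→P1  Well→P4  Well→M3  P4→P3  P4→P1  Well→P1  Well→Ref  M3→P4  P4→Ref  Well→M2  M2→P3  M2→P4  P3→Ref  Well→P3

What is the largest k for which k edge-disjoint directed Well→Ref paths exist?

Assign every edge capacity 1; by Menger, the answer equals the max flow.
Path Well→Ref (+1); total 1.
Path Well→P4→Ref (+1); total 2.
Path Well→P3→Ref (+1); total 3.
No residual Well→Ref path; max flow = 3.
Certifying cut of size 3: {P3→Ref, P4→Ref, Well→Ref}.

3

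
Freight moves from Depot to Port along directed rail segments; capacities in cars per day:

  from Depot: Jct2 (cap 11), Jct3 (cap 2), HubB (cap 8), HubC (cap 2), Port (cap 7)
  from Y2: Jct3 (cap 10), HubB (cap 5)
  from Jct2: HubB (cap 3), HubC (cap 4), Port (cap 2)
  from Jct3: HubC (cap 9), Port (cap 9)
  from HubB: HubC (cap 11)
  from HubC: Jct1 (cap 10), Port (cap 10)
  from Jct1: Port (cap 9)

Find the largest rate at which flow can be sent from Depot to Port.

28

Augment Depot→Port: bottleneck 7, flow now 7.
Augment Depot→Jct2→Port: bottleneck 2, flow now 9.
Augment Depot→Jct3→Port: bottleneck 2, flow now 11.
Augment Depot→HubC→Port: bottleneck 2, flow now 13.
Augment Depot→Jct2→HubC→Port: bottleneck 4, flow now 17.
Augment Depot→HubB→HubC→Port: bottleneck 4, flow now 21.
Augment Depot→HubB→HubC→Jct1→Port: bottleneck 4, flow now 25.
Augment Depot→Jct2→HubB→HubC→Jct1→Port: bottleneck 3, flow now 28.
No augmenting path remains; maximum flow = 28.
In the residual graph, reachable from Depot: {Depot, Jct2}.
Min-cut edges: Depot→Jct3 (2), Depot→HubB (8), Depot→HubC (2), Depot→Port (7), Jct2→HubB (3), Jct2→HubC (4), Jct2→Port (2); capacity 2 + 8 + 2 + 7 + 3 + 4 + 2 = 28.
This cut is saturated, so no flow can exceed 28.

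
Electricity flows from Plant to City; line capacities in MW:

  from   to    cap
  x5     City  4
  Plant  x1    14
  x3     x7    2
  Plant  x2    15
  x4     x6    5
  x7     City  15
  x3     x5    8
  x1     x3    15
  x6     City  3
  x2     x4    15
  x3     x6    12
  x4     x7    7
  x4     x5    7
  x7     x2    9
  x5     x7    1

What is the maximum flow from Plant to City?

Augment Plant→x1→x3→x5→City: bottleneck 4, flow now 4.
Augment Plant→x1→x3→x6→City: bottleneck 3, flow now 7.
Augment Plant→x1→x3→x7→City: bottleneck 2, flow now 9.
Augment Plant→x2→x4→x7→City: bottleneck 7, flow now 16.
Augment Plant→x1→x3→x5→x7→City: bottleneck 1, flow now 17.
No augmenting path remains; maximum flow = 17.
In the residual graph, reachable from Plant: {Plant, x1, x2, x3, x4, x5, x6}.
Min-cut edges: x3→x7 (2), x4→x7 (7), x5→x7 (1), x5→City (4), x6→City (3); capacity 2 + 7 + 1 + 4 + 3 = 17.
This cut is saturated, so no flow can exceed 17.

17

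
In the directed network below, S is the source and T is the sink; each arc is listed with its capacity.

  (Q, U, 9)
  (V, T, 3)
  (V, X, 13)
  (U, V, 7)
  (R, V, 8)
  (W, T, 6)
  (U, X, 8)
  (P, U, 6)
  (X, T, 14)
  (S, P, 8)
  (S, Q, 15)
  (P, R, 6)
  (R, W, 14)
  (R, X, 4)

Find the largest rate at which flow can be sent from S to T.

Augment S→P→R→V→T: bottleneck 3, flow now 3.
Augment S→P→R→W→T: bottleneck 3, flow now 6.
Augment S→P→U→X→T: bottleneck 2, flow now 8.
Augment S→Q→U→X→T: bottleneck 6, flow now 14.
Augment S→Q→U→V→X→T: bottleneck 3, flow now 17.
No augmenting path remains; maximum flow = 17.
In the residual graph, reachable from S: {S, Q}.
Min-cut edges: S→P (8), Q→U (9); capacity 8 + 9 = 17.
This cut is saturated, so no flow can exceed 17.

17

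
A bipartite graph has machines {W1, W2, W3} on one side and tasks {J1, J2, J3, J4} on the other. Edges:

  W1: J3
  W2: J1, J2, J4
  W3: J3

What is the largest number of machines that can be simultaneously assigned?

2

Unit-capacity flow: source→left, listed edges, right→sink; max matching = max flow.
Augmenting path W1→J3 (+1); matched 1.
Augmenting path W2→J1 (+1); matched 2.
No augmenting path remains; maximum matching = 2.
König certificate: {W2, J3} is a vertex cover of size 2 (every listed pair touches it), so no matching can be larger.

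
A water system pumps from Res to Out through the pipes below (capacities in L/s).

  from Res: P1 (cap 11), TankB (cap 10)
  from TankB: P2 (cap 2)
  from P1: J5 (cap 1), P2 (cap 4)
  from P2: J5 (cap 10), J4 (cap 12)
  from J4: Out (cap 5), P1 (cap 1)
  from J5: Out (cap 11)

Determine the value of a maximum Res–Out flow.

Augment Res→P1→J5→Out: bottleneck 1, flow now 1.
Augment Res→TankB→P2→J4→Out: bottleneck 2, flow now 3.
Augment Res→P1→P2→J4→Out: bottleneck 3, flow now 6.
Augment Res→P1→P2→J5→Out: bottleneck 1, flow now 7.
No augmenting path remains; maximum flow = 7.
In the residual graph, reachable from Res: {Res, TankB, P1}.
Min-cut edges: TankB→P2 (2), P1→P2 (4), P1→J5 (1); capacity 2 + 4 + 1 = 7.
This cut is saturated, so no flow can exceed 7.

7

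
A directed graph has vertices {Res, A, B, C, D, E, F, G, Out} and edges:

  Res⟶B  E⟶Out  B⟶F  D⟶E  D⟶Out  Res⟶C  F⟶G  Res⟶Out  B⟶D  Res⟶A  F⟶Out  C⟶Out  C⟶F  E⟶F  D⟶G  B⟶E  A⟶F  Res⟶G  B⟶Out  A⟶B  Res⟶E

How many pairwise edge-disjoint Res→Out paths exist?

5

Assign every edge capacity 1; by Menger, the answer equals the max flow.
Path Res→Out (+1); total 1.
Path Res→B→Out (+1); total 2.
Path Res→C→Out (+1); total 3.
Path Res→E→Out (+1); total 4.
Path Res→A→F→Out (+1); total 5.
No residual Res→Out path; max flow = 5.
Certifying cut of size 5: {Res→A, Res→B, Res→C, Res→E, Res→Out}.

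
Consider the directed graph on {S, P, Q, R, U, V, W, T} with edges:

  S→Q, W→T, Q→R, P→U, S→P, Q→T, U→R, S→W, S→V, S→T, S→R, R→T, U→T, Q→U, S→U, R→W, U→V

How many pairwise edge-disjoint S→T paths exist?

5

Assign every edge capacity 1; by Menger, the answer equals the max flow.
Path S→T (+1); total 1.
Path S→Q→T (+1); total 2.
Path S→R→T (+1); total 3.
Path S→U→T (+1); total 4.
Path S→W→T (+1); total 5.
No residual S→T path; max flow = 5.
Certifying cut of size 5: {R→T, S→Q, S→T, U→T, W→T}.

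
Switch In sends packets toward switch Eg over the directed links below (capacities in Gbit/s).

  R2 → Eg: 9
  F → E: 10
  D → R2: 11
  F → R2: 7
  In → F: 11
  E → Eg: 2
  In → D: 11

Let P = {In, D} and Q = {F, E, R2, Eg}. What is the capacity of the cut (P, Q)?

Edges leaving {In, D}: In→F (11), D→R2 (11).
Cut capacity = 11 + 11 = 22.

22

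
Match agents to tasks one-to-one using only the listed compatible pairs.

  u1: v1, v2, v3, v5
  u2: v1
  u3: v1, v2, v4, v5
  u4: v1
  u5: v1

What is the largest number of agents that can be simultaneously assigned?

Unit-capacity flow: source→left, listed edges, right→sink; max matching = max flow.
Augmenting path u1→v1 (+1); matched 1.
Augmenting path u3→v2 (+1); matched 2.
Augmenting path u2→v1→u1→v3 (+1); matched 3.
No augmenting path remains; maximum matching = 3.
König certificate: {u1, u3, v1} is a vertex cover of size 3 (every listed pair touches it), so no matching can be larger.

3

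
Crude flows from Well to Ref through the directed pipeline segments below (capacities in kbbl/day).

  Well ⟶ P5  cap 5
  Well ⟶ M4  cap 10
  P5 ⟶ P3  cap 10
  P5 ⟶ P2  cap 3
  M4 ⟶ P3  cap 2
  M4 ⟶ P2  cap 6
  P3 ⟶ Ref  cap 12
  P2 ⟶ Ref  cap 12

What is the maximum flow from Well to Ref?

Augment Well→P5→P3→Ref: bottleneck 5, flow now 5.
Augment Well→M4→P3→Ref: bottleneck 2, flow now 7.
Augment Well→M4→P2→Ref: bottleneck 6, flow now 13.
No augmenting path remains; maximum flow = 13.
In the residual graph, reachable from Well: {Well, M4}.
Min-cut edges: Well→P5 (5), M4→P3 (2), M4→P2 (6); capacity 5 + 2 + 6 = 13.
This cut is saturated, so no flow can exceed 13.

13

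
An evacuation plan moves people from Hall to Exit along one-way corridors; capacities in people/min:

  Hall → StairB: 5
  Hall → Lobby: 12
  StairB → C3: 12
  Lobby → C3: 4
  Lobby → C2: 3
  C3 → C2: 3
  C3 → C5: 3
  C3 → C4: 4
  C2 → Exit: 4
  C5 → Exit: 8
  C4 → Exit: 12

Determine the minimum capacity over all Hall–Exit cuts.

Augment Hall→Lobby→C2→Exit: bottleneck 3, flow now 3.
Augment Hall→StairB→C3→C2→Exit: bottleneck 1, flow now 4.
Augment Hall→StairB→C3→C5→Exit: bottleneck 3, flow now 7.
Augment Hall→StairB→C3→C4→Exit: bottleneck 1, flow now 8.
Augment Hall→Lobby→C3→C4→Exit: bottleneck 3, flow now 11.
No augmenting path remains; maximum flow = 11.
By max-flow min-cut, the minimum cut capacity equals the max flow.
In the residual graph, reachable from Hall: {Hall, StairB, Lobby, C3, C2}.
Min-cut edges: C3→C5 (3), C3→C4 (4), C2→Exit (4); capacity 3 + 4 + 4 = 11.

11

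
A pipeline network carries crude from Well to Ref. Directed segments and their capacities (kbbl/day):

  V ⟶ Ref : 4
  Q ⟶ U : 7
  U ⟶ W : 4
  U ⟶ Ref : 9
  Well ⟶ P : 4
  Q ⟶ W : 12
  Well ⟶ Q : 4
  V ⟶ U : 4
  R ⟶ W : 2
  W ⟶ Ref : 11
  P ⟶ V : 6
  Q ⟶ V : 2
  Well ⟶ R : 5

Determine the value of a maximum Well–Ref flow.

10

Augment Well→P→V→Ref: bottleneck 4, flow now 4.
Augment Well→Q→U→Ref: bottleneck 4, flow now 8.
Augment Well→R→W→Ref: bottleneck 2, flow now 10.
No augmenting path remains; maximum flow = 10.
In the residual graph, reachable from Well: {Well, R}.
Min-cut edges: Well→P (4), Well→Q (4), R→W (2); capacity 4 + 4 + 2 = 10.
This cut is saturated, so no flow can exceed 10.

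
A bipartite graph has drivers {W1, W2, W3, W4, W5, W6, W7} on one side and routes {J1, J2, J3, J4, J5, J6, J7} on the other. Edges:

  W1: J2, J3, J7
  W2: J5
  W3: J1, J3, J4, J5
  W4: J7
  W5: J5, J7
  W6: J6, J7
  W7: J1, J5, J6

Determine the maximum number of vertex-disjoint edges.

Unit-capacity flow: source→left, listed edges, right→sink; max matching = max flow.
Augmenting path W1→J2 (+1); matched 1.
Augmenting path W2→J5 (+1); matched 2.
Augmenting path W3→J1 (+1); matched 3.
Augmenting path W4→J7 (+1); matched 4.
Augmenting path W6→J6 (+1); matched 5.
Augmenting path W7→J1→W3→J3 (+1); matched 6.
No augmenting path remains; maximum matching = 6.
König certificate: {W1, W3, W6, W7, J5, J7} is a vertex cover of size 6 (every listed pair touches it), so no matching can be larger.

6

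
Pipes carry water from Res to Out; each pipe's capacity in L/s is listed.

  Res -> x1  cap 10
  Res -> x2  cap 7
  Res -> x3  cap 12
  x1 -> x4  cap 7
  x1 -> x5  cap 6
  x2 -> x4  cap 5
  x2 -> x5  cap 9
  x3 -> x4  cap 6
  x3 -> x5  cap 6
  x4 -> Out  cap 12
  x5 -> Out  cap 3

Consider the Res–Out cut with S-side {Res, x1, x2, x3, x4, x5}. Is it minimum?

Given cut capacity: 12 + 3 = 15.
Augment Res→x1→x4→Out: bottleneck 7, flow now 7.
Augment Res→x1→x5→Out: bottleneck 3, flow now 10.
Augment Res→x2→x4→Out: bottleneck 5, flow now 15.
No augmenting path remains; maximum flow = 15.
Cut capacity 15 equals the max flow, so it is a minimum cut.

Yes — it is a minimum cut (capacity 15).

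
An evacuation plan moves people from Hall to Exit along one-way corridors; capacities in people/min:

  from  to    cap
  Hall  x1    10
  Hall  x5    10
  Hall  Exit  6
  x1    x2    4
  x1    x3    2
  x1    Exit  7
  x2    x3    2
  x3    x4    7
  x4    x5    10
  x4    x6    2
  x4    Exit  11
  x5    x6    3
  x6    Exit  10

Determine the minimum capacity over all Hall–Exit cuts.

Augment Hall→Exit: bottleneck 6, flow now 6.
Augment Hall→x1→Exit: bottleneck 7, flow now 13.
Augment Hall→x5→x6→Exit: bottleneck 3, flow now 16.
Augment Hall→x1→x3→x4→Exit: bottleneck 2, flow now 18.
Augment Hall→x1→x2→x3→x4→Exit: bottleneck 1, flow now 19.
No augmenting path remains; maximum flow = 19.
By max-flow min-cut, the minimum cut capacity equals the max flow.
In the residual graph, reachable from Hall: {Hall, x5}.
Min-cut edges: Hall→x1 (10), Hall→Exit (6), x5→x6 (3); capacity 10 + 6 + 3 = 19.

19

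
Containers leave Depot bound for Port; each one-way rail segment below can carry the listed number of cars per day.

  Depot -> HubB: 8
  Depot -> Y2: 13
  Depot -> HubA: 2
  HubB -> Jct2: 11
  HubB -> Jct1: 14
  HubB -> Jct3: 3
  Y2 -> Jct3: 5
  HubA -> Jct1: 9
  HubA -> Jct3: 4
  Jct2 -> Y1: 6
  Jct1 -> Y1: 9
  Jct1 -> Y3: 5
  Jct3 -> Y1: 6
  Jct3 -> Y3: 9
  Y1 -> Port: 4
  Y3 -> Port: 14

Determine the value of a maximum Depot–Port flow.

Augment Depot→HubB→Jct2→Y1→Port: bottleneck 4, flow now 4.
Augment Depot→HubB→Jct1→Y3→Port: bottleneck 4, flow now 8.
Augment Depot→Y2→Jct3→Y3→Port: bottleneck 5, flow now 13.
Augment Depot→HubA→Jct1→Y3→Port: bottleneck 1, flow now 14.
Augment Depot→HubA→Jct3→Y3→Port: bottleneck 1, flow now 15.
No augmenting path remains; maximum flow = 15.
In the residual graph, reachable from Depot: {Depot, Y2}.
Min-cut edges: Depot→HubB (8), Depot→HubA (2), Y2→Jct3 (5); capacity 8 + 2 + 5 = 15.
This cut is saturated, so no flow can exceed 15.

15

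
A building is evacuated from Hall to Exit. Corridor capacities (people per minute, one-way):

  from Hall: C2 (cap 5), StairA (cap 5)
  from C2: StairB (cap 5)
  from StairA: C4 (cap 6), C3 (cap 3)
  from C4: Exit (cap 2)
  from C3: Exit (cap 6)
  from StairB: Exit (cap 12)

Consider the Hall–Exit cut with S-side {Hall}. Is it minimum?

Given cut capacity: 5 + 5 = 10.
Augment Hall→C2→StairB→Exit: bottleneck 5, flow now 5.
Augment Hall→StairA→C4→Exit: bottleneck 2, flow now 7.
Augment Hall→StairA→C3→Exit: bottleneck 3, flow now 10.
No augmenting path remains; maximum flow = 10.
Cut capacity 10 equals the max flow, so it is a minimum cut.

Yes — it is a minimum cut (capacity 10).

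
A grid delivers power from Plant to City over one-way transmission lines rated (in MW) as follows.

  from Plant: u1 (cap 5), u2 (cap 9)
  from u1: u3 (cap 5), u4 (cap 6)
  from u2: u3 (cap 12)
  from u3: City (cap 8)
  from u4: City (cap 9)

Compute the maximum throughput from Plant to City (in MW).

13

Augment Plant→u1→u3→City: bottleneck 5, flow now 5.
Augment Plant→u2→u3→City: bottleneck 3, flow now 8.
Augment Plant→u2→u3→u1→u4→City: bottleneck 5, flow now 13. (uses reverse residual edge)
No augmenting path remains; maximum flow = 13.
In the residual graph, reachable from Plant: {Plant, u2, u3}.
Min-cut edges: Plant→u1 (5), u3→City (8); capacity 5 + 8 = 13.
This cut is saturated, so no flow can exceed 13.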